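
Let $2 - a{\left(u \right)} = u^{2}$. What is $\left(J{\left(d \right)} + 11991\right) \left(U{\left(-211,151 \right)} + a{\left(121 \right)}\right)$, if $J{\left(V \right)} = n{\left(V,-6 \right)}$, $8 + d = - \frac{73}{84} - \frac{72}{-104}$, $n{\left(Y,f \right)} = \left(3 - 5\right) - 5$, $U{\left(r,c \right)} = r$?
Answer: $-177962400$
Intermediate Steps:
$a{\left(u \right)} = 2 - u^{2}$
$n{\left(Y,f \right)} = -7$ ($n{\left(Y,f \right)} = -2 - 5 = -7$)
$d = - \frac{8929}{1092}$ ($d = -8 - \left(- \frac{9}{13} + \frac{73}{84}\right) = -8 - \frac{193}{1092} = - \frac{8929}{1092} \approx -8.1767$)
$J{\left(V \right)} = -7$
$\left(J{\left(d \right)} + 11991\right) \left(U{\left(-211,151 \right)} + a{\left(121 \right)}\right) = \left(-7 + 11991\right) \left(-211 + \left(2 - 121^{2}\right)\right) = 11984 \left(-211 + \left(2 - 14641\right)\right) = 11984 \left(-211 - 14639\right) = 11984 \left(-14850\right) = -177962400$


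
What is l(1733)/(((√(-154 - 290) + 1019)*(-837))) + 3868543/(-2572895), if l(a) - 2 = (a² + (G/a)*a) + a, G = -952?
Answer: (-6475940982*√111 + 11028653758769*I)/(2153513115*(-1019*I + 2*√111)) ≈ -5.0242 + 0.072802*I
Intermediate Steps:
l(a) = -950 + a + a² (l(a) = 2 + ((a² + (-952/a)*a) + a) = 2 + ((a² - 952) + a) = 2 + ((-952 + a²) + a) = 2 + (-952 + a + a²) = -950 + a + a²)
l(1733)/(((√(-154 - 290) + 1019)*(-837))) + 3868543/(-2572895) = (-950 + 1733 + 1733²)/(((√(-154 - 290) + 1019)*(-837))) + 3868543/(-2572895) = (-950 + 1733 + 3003289)/(((√(-444) + 1019)*(-837))) + 3868543*(-1/2572895) = 3004072/(((2*I*√111 + 1019)*(-837))) - 3868543/2572895 = 3004072/(((1019 + 2*I*√111)*(-837))) - 3868543/2572895 = 3004072/(-852903 - 1674*I*√111) - 3868543/2572895 = -3868543/2572895 + 3004072/(-852903 - 1674*I*√111)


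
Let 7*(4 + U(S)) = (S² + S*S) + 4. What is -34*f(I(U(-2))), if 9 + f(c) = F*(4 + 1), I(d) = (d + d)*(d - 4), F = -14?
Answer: 2686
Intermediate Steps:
U(S) = -24/7 + 2*S²/7 (U(S) = -4 + ((S² + S*S) + 4)/7 = -4 + ((S² + S²) + 4)/7 = -4 + (2*S² + 4)/7 = -4 + (4 + 2*S²)/7 = -4 + (4/7 + 2*S²/7) = -24/7 + 2*S²/7)
I(d) = 2*d*(-4 + d) (I(d) = (2*d)*(-4 + d) = 2*d*(-4 + d))
f(c) = -79 (f(c) = -9 - 14*(4 + 1) = -9 - 14*5 = -9 - 70 = -79)
-34*f(I(U(-2))) = -34*(-79) = 2686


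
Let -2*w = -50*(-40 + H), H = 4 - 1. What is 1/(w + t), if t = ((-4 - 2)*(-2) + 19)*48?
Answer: 1/563 ≈ 0.0017762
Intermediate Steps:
H = 3
w = -925 (w = -(-25)*(-40 + 3) = -(-25)*(-37) = -½*1850 = -925)
t = 1488 (t = (-6*(-2) + 19)*48 = (12 + 19)*48 = 31*48 = 1488)
1/(w + t) = 1/(-925 + 1488) = 1/563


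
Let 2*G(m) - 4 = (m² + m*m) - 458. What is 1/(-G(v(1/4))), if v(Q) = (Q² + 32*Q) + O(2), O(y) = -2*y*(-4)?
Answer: -256/90113 ≈ -0.0028409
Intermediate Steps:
O(y) = 8*y
v(Q) = 16 + Q² + 32*Q (v(Q) = (Q² + 32*Q) + 8*2 = (Q² + 32*Q) + 16 = 16 + Q² + 32*Q)
G(m) = -227 + m² (G(m) = 2 + ((m² + m*m) - 458)/2 = 2 + ((m² + m²) - 458)/2 = 2 + (2*m² - 458)/2 = 2 + (-458 + 2*m²)/2 = 2 + (-229 + m²) = -227 + m²)
1/(-G(v(1/4))) = 1/(-(-227 + (16 + (1/4)² + 32/4)²)) = 1/(-(-227 + (16 + (¼)² + 32*(¼))²)) = 1/(-(-227 + (16 + 1/16 + 8)²)) = 1/(-(-227 + (385/16)²)) = 1/(-(-227 + 148225/256)) = 1/(-1*90113/256) = 1/(-90113/256) = -256/90113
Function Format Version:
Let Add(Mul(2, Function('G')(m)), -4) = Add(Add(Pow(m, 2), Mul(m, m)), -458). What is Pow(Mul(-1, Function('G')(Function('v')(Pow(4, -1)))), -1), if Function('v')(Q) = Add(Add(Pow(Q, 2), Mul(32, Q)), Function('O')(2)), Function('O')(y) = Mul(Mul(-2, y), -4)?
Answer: Rational(-256, 90113) ≈ -0.0028409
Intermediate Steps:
Function('O')(y) = Mul(8, y)
Function('v')(Q) = Add(16, Pow(Q, 2), Mul(32, Q)) (Function('v')(Q) = Add(Add(Pow(Q, 2), Mul(32, Q)), Mul(8, 2)) = Add(Add(Pow(Q, 2), Mul(32, Q)), 16) = Add(16, Pow(Q, 2), Mul(32, Q)))
Function('G')(m) = Add(-227, Pow(m, 2)) (Function('G')(m) = Add(2, Mul(Rational(1, 2), Add(Add(Pow(m, 2), Mul(m, m)), -458))) = Add(2, Mul(Rational(1, 2), Add(Add(Pow(m, 2), Pow(m, 2)), -458))) = Add(2, Mul(Rational(1, 2), Add(Mul(2, Pow(m, 2)), -458))) = Add(2, Mul(Rational(1, 2), Add(-458, Mul(2, Pow(m, 2))))) = Add(2, Add(-229, Pow(m, 2))) = Add(-227, Pow(m, 2)))
Pow(Mul(-1, Function('G')(Function('v')(Pow(4, -1)))), -1) = Pow(Mul(-1, Add(-227, Pow(Add(16, Pow(Pow(4, -1), 2), Mul(32, Pow(4, -1))), 2))), -1) = Pow(Mul(-1, Add(-227, Pow(Add(16, Pow(Rational(1, 4), 2), Mul(32, Rational(1, 4))), 2))), -1) = Pow(Mul(-1, Add(-227, Pow(Add(16, Rational(1, 16), 8), 2))), -1) = Pow(Mul(-1, Add(-227, Pow(Rational(385, 16), 2))), -1) = Pow(Mul(-1, Add(-227, Rational(148225, 256))), -1) = Pow(Mul(-1, Rational(90113, 256)), -1) = Pow(Rational(-90113, 256), -1) = Rational(-256, 90113)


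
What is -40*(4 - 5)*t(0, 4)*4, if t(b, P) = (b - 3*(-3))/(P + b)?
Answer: 360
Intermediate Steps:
t(b, P) = (9 + b)/(P + b) (t(b, P) = (b + 9)/(P + b) = (9 + b)/(P + b))
-40*(4 - 5)*t(0, 4)*4 = -40*(4 - 5)*(9 + 0)/(4 + 0)*4 = -(-40)*9/4*4 = -40*(-9/4)*4 = 90*4 = 360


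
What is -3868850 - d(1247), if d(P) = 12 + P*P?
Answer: -5423871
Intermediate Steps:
d(P) = 12 + P**2
-3868850 - d(1247) = -3868850 - (12 + 1247**2) = -3868850 - (12 + 1555009) = -3868850 - 1*1555021 = -3868850 - 1555021 = -5423871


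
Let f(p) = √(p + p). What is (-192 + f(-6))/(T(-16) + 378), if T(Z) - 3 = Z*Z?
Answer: -192/637 + 2*I*√3/637 ≈ -0.30141 + 0.0054381*I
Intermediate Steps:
T(Z) = 3 + Z² (T(Z) = 3 + Z*Z = 3 + Z²)
f(p) = √2*√p (f(p) = √(2*p) = √2*√p)
(-192 + f(-6))/(T(-16) + 378) = (-192 + √2*√(-6))/((3 + (-16)²) + 378) = (-192 + √2*(I*√6))/((3 + 256) + 378) = (-192 + 2*I*√3)/(259 + 378) = (-192 + 2*I*√3)/637 = (-192 + 2*I*√3)*(1/637) = -192/637 + 2*I*√3/637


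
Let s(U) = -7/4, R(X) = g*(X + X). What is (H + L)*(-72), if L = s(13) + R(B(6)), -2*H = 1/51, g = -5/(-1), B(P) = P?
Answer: -71286/17 ≈ -4193.3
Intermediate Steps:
g = 5 (g = -5*(-1) = 5)
H = -1/102 (H = -½/51 = -½*1/51 = -1/102 ≈ -0.0098039)
R(X) = 10*X (R(X) = 5*(X + X) = 5*(2*X) = 10*X)
s(U) = -7/4 (s(U) = -7*¼ = -7/4)
L = 233/4 (L = -7/4 + 10*6 = -7/4 + 60 = 233/4 ≈ 58.250)
(H + L)*(-72) = (-1/102 + 233/4)*(-72) = (11881/204)*(-72) = -71286/17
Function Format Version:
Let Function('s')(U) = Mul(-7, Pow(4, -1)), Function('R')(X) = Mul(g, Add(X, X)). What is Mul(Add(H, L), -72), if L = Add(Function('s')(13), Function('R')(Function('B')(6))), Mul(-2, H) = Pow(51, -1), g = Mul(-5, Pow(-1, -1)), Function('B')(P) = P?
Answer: Rational(-71286, 17) ≈ -4193.3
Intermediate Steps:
g = 5 (g = Mul(-5, -1) = 5)
H = Rational(-1, 102) (H = Mul(Rational(-1, 2), Pow(51, -1)) = Mul(Rational(-1, 2), Rational(1, 51)) = Rational(-1, 102) ≈ -0.0098039)
Function('R')(X) = Mul(10, X) (Function('R')(X) = Mul(5, Add(X, X)) = Mul(5, Mul(2, X)) = Mul(10, X))
Function('s')(U) = Rational(-7, 4) (Function('s')(U) = Mul(-7, Rational(1, 4)) = Rational(-7, 4))
L = Rational(233, 4) (L = Add(Rational(-7, 4), Mul(10, 6)) = Add(Rational(-7, 4), 60) = Rational(233, 4) ≈ 58.250)
Mul(Add(H, L), -72) = Mul(Add(Rational(-1, 102), Rational(233, 4)), -72) = Mul(Rational(11881, 204), -72) = Rational(-71286, 17)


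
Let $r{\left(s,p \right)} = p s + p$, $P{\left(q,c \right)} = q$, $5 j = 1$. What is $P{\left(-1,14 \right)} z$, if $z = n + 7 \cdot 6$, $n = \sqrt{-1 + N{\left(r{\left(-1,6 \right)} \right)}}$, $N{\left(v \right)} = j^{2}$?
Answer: $-42 - \frac{2 i \sqrt{6}}{5} \approx -42.0 - 0.9798 i$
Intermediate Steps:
$j = \frac{1}{5}$ ($j = \frac{1}{5} \cdot 1 = \frac{1}{5} \approx 0.2$)
$r{\left(s,p \right)} = p + p s$
$N{\left(v \right)} = \frac{1}{25}$ ($N{\left(v \right)} = \left(\frac{1}{5}\right)^{2} = \frac{1}{25}$)
$n = \frac{2 i \sqrt{6}}{5}$ ($n = \sqrt{-1 + \frac{1}{25}} = \sqrt{- \frac{24}{25}} = \frac{2 i \sqrt{6}}{5} \approx 0.9798 i$)
$z = 42 + \frac{2 i \sqrt{6}}{5}$ ($z = \frac{2 i \sqrt{6}}{5} + 7 \cdot 6 = \frac{2 i \sqrt{6}}{5} + 42 = 42 + \frac{2 i \sqrt{6}}{5} \approx 42.0 + 0.9798 i$)
$P{\left(-1,14 \right)} z = - (42 + \frac{2 i \sqrt{6}}{5}) = -42 - \frac{2 i \sqrt{6}}{5}$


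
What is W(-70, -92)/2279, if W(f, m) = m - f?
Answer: -22/2279 ≈ -0.0096534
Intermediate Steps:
W(-70, -92)/2279 = (-92 - 1*(-70))/2279 = (-92 + 70)*(1/2279) = -22*1/2279 = -22/2279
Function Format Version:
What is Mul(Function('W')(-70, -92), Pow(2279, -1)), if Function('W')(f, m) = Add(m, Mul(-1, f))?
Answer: Rational(-22, 2279) ≈ -0.0096534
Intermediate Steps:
Mul(Function('W')(-70, -92), Pow(2279, -1)) = Mul(Add(-92, Mul(-1, -70)), Pow(2279, -1)) = Mul(Add(-92, 70), Rational(1, 2279)) = Mul(-22, Rational(1, 2279)) = Rational(-22, 2279)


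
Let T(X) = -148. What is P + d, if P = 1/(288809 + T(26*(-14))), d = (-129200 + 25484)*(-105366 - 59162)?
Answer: 4925765008801729/288661 ≈ 1.7064e+10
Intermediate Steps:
d = 17064186048 (d = -103716*(-164528) = 17064186048)
P = 1/288661 (P = 1/(288809 - 148) = 1/288661 ≈ 3.4643e-6)
P + d = 1/288661 + 17064186048 = 4925765008801729/288661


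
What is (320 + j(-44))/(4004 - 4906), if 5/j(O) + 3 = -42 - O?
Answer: -315/902 ≈ -0.34922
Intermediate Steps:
j(O) = 5/(-45 - O) (j(O) = 5/(-3 + (-42 - O)) = 5/(-45 - O))
(320 + j(-44))/(4004 - 4906) = (320 - 5/(45 - 44))/(4004 - 4906) = (320 - 5/1)/(-902) = (320 - 5*1)*(-1/902) = (320 - 5)*(-1/902) = 315*(-1/902) = -315/902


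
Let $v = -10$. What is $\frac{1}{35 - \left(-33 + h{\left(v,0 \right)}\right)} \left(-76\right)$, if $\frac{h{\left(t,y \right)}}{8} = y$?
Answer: $- \frac{19}{17} \approx -1.1176$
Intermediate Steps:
$h{\left(t,y \right)} = 8 y$
$\frac{1}{35 - \left(-33 + h{\left(v,0 \right)}\right)} \left(-76\right) = \frac{1}{35 + \left(33 - 8 \cdot 0\right)} \left(-76\right) = \frac{1}{35 + \left(33 - 0\right)} \left(-76\right) = \frac{1}{35 + \left(33 + 0\right)} \left(-76\right) = \frac{1}{35 + 33} \left(-76\right) = \frac{1}{68} \left(-76\right) = - \frac{19}{17}$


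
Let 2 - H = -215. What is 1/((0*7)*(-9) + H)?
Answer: 1/217 ≈ 0.0046083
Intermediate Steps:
H = 217 (H = 2 - 1*(-215) = 2 + 215 = 217)
1/((0*7)*(-9) + H) = 1/((0*7)*(-9) + 217) = 1/(0*(-9) + 217) = 1/(0 + 217) = 1/217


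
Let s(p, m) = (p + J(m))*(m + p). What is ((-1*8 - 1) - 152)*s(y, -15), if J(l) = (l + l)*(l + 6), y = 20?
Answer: -233450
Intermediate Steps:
J(l) = 2*l*(6 + l) (J(l) = (2*l)*(6 + l) = 2*l*(6 + l))
s(p, m) = (m + p)*(p + 2*m*(6 + m)) (s(p, m) = (p + 2*m*(6 + m))*(m + p) = (m + p)*(p + 2*m*(6 + m)))
((-1*8 - 1) - 152)*s(y, -15) = ((-1*8 - 1) - 152)*(20**2 - 15*20 + 2*(-15)**2*(6 - 15) + 2*(-15)*20*(6 - 15)) = ((-8 - 1) - 152)*(400 - 300 + 2*225*(-9) + 2*(-15)*20*(-9)) = (-9 - 152)*(400 - 300 - 4050 + 5400) = -161*1450 = -233450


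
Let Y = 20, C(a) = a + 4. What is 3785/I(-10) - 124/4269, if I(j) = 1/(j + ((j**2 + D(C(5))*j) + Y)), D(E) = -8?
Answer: 3070051226/4269 ≈ 7.1915e+5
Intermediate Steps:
C(a) = 4 + a
I(j) = 1/(20 + j**2 - 7*j) (I(j) = 1/(j + ((j**2 - 8*j) + 20)) = 1/(j + (20 + j**2 - 8*j)) = 1/(20 + j**2 - 7*j))
3785/I(-10) - 124/4269 = 3785/(1/(20 + (-10)**2 - 7*(-10))) - 124/4269 = 3785/(1/(20 + 100 + 70)) - 124*1/4269 = 3785/(1/190) - 124/4269 = 3785*190 - 124/4269 = 719150 - 124/4269 = 3070051226/4269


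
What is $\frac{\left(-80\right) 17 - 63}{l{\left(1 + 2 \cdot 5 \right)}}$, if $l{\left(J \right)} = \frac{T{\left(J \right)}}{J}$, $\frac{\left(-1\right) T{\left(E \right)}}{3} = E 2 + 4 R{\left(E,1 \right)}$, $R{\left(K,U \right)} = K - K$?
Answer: $\frac{1423}{6} \approx 237.17$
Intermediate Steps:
$R{\left(K,U \right)} = 0$
$T{\left(E \right)} = - 6 E$ ($T{\left(E \right)} = - 3 \left(E 2 + 4 \cdot 0\right) = - 3 \left(2 E + 0\right) = - 3 \cdot 2 E = - 6 E$)
$l{\left(J \right)} = -6$ ($l{\left(J \right)} = \frac{\left(-6\right) J}{J} = -6$)
$\frac{\left(-80\right) 17 - 63}{l{\left(1 + 2 \cdot 5 \right)}} = \frac{\left(-80\right) 17 - 63}{-6} = \left(-1360 - 63\right) \left(- \frac{1}{6}\right) = \left(-1423\right) \left(- \frac{1}{6}\right) = \frac{1423}{6}$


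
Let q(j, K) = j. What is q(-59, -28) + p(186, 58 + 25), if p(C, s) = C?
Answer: 127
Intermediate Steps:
q(-59, -28) + p(186, 58 + 25) = -59 + 186 = 127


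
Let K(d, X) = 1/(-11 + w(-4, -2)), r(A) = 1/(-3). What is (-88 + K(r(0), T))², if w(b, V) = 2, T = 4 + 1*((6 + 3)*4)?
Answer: 628849/81 ≈ 7763.6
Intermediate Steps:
T = 40 (T = 4 + 1*(9*4) = 4 + 1*36 = 4 + 36 = 40)
r(A) = -⅓ (r(A) = 1*(-⅓) = -⅓)
K(d, X) = -⅑ (K(d, X) = 1/(-11 + 2) = 1/(-9) = -⅑)
(-88 + K(r(0), T))² = (-88 - ⅑)² = (-793/9)² = 628849/81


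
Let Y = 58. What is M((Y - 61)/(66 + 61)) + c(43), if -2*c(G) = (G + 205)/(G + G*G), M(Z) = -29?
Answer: -13748/473 ≈ -29.066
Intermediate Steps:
c(G) = -(205 + G)/(2*(G + G²)) (c(G) = -(G + 205)/(2*(G + G*G)) = -(205 + G)/(2*(G + G²)))
M((Y - 61)/(66 + 61)) + c(43) = -29 + (½)*(-205 - 1*43)/(43*(1 + 43)) = -29 + (½)*(1/43)*(-205 - 43)/44 = -29 + (½)*(1/43)*(1/44)*(-248) = -29 - 31/473 = -13748/473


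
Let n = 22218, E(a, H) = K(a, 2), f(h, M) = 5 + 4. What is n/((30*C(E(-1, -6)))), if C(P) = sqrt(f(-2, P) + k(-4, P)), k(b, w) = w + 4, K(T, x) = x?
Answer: 3703*sqrt(15)/75 ≈ 191.22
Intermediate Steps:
f(h, M) = 9
E(a, H) = 2
k(b, w) = 4 + w
C(P) = sqrt(13 + P) (C(P) = sqrt(9 + (4 + P)) = sqrt(13 + P))
n/((30*C(E(-1, -6)))) = 22218/((30*sqrt(13 + 2))) = 22218/((30*sqrt(15))) = 22218*(sqrt(15)/450) = 3703*sqrt(15)/75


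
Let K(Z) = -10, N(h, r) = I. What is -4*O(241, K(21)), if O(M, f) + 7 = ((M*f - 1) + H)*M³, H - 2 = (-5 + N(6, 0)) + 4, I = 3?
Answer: 134768132216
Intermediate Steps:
N(h, r) = 3
H = 4 (H = 2 + ((-5 + 3) + 4) = 2 + (-2 + 4) = 2 + 2 = 4)
O(M, f) = -7 + M³*(3 + M*f) (O(M, f) = -7 + ((M*f - 1) + 4)*M³ = -7 + ((-1 + M*f) + 4)*M³ = -7 + (3 + M*f)*M³ = -7 + M³*(3 + M*f))
-4*O(241, K(21)) = -4*(-7 + 3*241³ - 10*241⁴) = -4*(-7 + 3*13997521 - 10*3373402561) = -4*(-7 + 41992563 - 33734025610) = -4*(-33692033054) = 134768132216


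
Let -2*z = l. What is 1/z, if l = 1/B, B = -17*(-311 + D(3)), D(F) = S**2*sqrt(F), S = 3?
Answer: -10574 + 306*sqrt(3) ≈ -10044.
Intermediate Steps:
D(F) = 9*sqrt(F) (D(F) = 3**2*sqrt(F) = 9*sqrt(F))
B = 5287 - 153*sqrt(3) (B = -17*(-311 + 9*sqrt(3)) = 5287 - 153*sqrt(3) ≈ 5022.0)
l = 1/(5287 - 153*sqrt(3)) ≈ 0.00019912
z = -311/3280252 - 9*sqrt(3)/3280252 (z = -(311/1640126 + 9*sqrt(3)/1640126)/2 = -311/3280252 - 9*sqrt(3)/3280252 ≈ -9.9562e-5)
1/z = 1/(-311/3280252 - 9*sqrt(3)/3280252)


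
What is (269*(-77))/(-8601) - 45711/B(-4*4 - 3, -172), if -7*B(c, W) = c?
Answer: -2751728630/163419 ≈ -16839.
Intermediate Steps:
B(c, W) = -c/7
(269*(-77))/(-8601) - 45711/B(-4*4 - 3, -172) = (269*(-77))/(-8601) - 45711*(-7/(-4*4 - 3)) = -20713*(-1/8601) - 45711*(-7/(-1*16 - 3)) = 20713/8601 - 45711*(-7/(-16 - 3)) = 20713/8601 - 45711/((-⅐*(-19))) = 20713/8601 - 45711/19/7 = 20713/8601 - 45711*7/19 = 20713/8601 - 319977/19 = -2751728630/163419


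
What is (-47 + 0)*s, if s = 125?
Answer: -5875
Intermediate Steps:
(-47 + 0)*s = (-47 + 0)*125 = -47*125 = -5875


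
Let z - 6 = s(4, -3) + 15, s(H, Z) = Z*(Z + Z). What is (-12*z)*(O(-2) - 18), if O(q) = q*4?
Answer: 12168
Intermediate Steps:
s(H, Z) = 2*Z² (s(H, Z) = Z*(2*Z) = 2*Z²)
O(q) = 4*q
z = 39 (z = 6 + (2*(-3)² + 15) = 6 + (2*9 + 15) = 6 + (18 + 15) = 6 + 33 = 39)
(-12*z)*(O(-2) - 18) = (-12*39)*(4*(-2) - 18) = -468*(-8 - 18) = -468*(-26) = 12168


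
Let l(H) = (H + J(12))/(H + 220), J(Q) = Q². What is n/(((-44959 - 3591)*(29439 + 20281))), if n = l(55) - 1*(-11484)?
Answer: -3158299/663824150000 ≈ -4.7577e-6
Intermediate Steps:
l(H) = (144 + H)/(220 + H) (l(H) = (H + 12²)/(H + 220) = (H + 144)/(220 + H) = (144 + H)/(220 + H))
n = 3158299/275 (n = (144 + 55)/(220 + 55) - 1*(-11484) = 199/275 + 11484 = 3158299/275 ≈ 11485.)
n/(((-44959 - 3591)*(29439 + 20281))) = 3158299/(275*(((-44959 - 3591)*(29439 + 20281)))) = 3158299/(275*((-48550*49720))) = (3158299/275)/(-2413906000) = (3158299/275)*(-1/2413906000) = -3158299/663824150000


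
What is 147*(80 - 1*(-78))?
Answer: 23226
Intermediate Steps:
147*(80 - 1*(-78)) = 147*(80 + 78) = 147*158 = 23226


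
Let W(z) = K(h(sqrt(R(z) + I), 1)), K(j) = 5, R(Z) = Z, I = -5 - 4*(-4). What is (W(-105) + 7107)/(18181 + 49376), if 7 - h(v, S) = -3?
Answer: 1016/9651 ≈ 0.10527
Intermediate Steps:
I = 11 (I = -5 + 16 = 11)
h(v, S) = 10 (h(v, S) = 7 - 1*(-3) = 7 + 3 = 10)
W(z) = 5
(W(-105) + 7107)/(18181 + 49376) = (5 + 7107)/(18181 + 49376) = 7112/67557 = 7112*(1/67557) = 1016/9651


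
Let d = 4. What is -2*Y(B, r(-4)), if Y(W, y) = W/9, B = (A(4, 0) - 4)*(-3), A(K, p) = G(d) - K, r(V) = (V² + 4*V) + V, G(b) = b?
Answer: -8/3 ≈ -2.6667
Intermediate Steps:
r(V) = V² + 5*V
A(K, p) = 4 - K
B = 12 (B = ((4 - 1*4) - 4)*(-3) = ((4 - 4) - 4)*(-3) = (0 - 4)*(-3) = -4*(-3) = 12)
Y(W, y) = W/9 (Y(W, y) = W*(⅑) = W/9)
-2*Y(B, r(-4)) = -2*12/9 = -2*4/3 = -8/3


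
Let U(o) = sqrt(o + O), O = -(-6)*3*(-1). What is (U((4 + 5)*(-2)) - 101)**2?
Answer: 10165 - 1212*I ≈ 10165.0 - 1212.0*I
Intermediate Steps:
O = -18 (O = -2*(-9)*(-1) = 18*(-1) = -18)
U(o) = sqrt(-18 + o) (U(o) = sqrt(o - 18) = sqrt(-18 + o))
(U((4 + 5)*(-2)) - 101)**2 = (sqrt(-18 + (4 + 5)*(-2)) - 101)**2 = (sqrt(-18 + 9*(-2)) - 101)**2 = (sqrt(-18 - 18) - 101)**2 = (sqrt(-36) - 101)**2 = (6*I - 101)**2 = (-101 + 6*I)**2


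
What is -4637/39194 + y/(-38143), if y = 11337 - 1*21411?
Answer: 217971265/1494976742 ≈ 0.14580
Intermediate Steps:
y = -10074 (y = 11337 - 21411 = -10074)
-4637/39194 + y/(-38143) = -4637/39194 - 10074/(-38143) = -4637*1/39194 - 10074*(-1/38143) = -4637/39194 + 10074/38143 = 217971265/1494976742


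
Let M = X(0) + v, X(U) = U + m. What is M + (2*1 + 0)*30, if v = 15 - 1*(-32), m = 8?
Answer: 115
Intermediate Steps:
v = 47 (v = 15 + 32 = 47)
X(U) = 8 + U (X(U) = U + 8 = 8 + U)
M = 55 (M = (8 + 0) + 47 = 8 + 47 = 55)
M + (2*1 + 0)*30 = 55 + (2*1 + 0)*30 = 55 + (2 + 0)*30 = 55 + 2*30 = 55 + 60 = 115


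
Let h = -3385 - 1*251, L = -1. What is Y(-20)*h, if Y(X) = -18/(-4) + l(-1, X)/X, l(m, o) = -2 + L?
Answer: -84537/5 ≈ -16907.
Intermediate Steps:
l(m, o) = -3 (l(m, o) = -2 - 1 = -3)
h = -3636 (h = -3385 - 251 = -3636)
Y(X) = 9/2 - 3/X (Y(X) = -18/(-4) - 3/X = -18*(-¼) - 3/X = 9/2 - 3/X)
Y(-20)*h = (9/2 - 3/(-20))*(-3636) = (9/2 - 3*(-1/20))*(-3636) = (9/2 + 3/20)*(-3636) = (93/20)*(-3636) = -84537/5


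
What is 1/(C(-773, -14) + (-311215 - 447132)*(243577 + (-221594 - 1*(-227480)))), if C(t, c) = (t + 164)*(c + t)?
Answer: -1/189179038378 ≈ -5.2860e-12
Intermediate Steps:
C(t, c) = (164 + t)*(c + t)
1/(C(-773, -14) + (-311215 - 447132)*(243577 + (-221594 - 1*(-227480)))) = 1/(((-773)² + 164*(-14) + 164*(-773) - 14*(-773)) + (-311215 - 447132)*(243577 + (-221594 - 1*(-227480)))) = 1/((597529 - 2296 - 126772 + 10822) - 758347*(243577 + (-221594 + 227480))) = 1/(479283 - 758347*(243577 + 5886)) = 1/(479283 - 758347*249463) = 1/(479283 - 189179517661) = 1/(-189179038378) = -1/189179038378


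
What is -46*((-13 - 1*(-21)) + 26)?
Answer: -1564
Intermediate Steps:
-46*((-13 - 1*(-21)) + 26) = -46*((-13 + 21) + 26) = -46*(8 + 26) = -46*34 = -1564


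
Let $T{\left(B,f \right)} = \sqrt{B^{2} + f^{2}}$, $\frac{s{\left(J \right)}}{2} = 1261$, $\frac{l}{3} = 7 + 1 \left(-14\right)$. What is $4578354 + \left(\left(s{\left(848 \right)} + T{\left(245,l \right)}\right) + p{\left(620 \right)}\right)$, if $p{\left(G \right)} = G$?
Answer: $4581496 + 7 \sqrt{1234} \approx 4.5817 \cdot 10^{6}$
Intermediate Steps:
$l = -21$ ($l = 3 \left(7 + 1 \left(-14\right)\right) = 3 \left(7 - 14\right) = 3 \left(-7\right) = -21$)
$s{\left(J \right)} = 2522$ ($s{\left(J \right)} = 2 \cdot 1261 = 2522$)
$4578354 + \left(\left(s{\left(848 \right)} + T{\left(245,l \right)}\right) + p{\left(620 \right)}\right) = 4578354 + \left(\left(2522 + \sqrt{245^{2} + \left(-21\right)^{2}}\right) + 620\right) = 4578354 + \left(\left(2522 + \sqrt{60025 + 441}\right) + 620\right) = 4578354 + \left(\left(2522 + \sqrt{60466}\right) + 620\right) = 4578354 + \left(\left(2522 + 7 \sqrt{1234}\right) + 620\right) = 4578354 + \left(3142 + 7 \sqrt{1234}\right) = 4581496 + 7 \sqrt{1234}$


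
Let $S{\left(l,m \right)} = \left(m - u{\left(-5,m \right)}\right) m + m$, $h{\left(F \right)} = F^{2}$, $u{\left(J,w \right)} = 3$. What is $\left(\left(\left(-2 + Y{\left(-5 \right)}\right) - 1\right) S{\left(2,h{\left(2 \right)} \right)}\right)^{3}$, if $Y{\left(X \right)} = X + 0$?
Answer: $-262144$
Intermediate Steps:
$Y{\left(X \right)} = X$
$S{\left(l,m \right)} = m + m \left(-3 + m\right)$ ($S{\left(l,m \right)} = \left(m - 3\right) m + m = \left(-3 + m\right) m + m = m \left(-3 + m\right) + m = m + m \left(-3 + m\right)$)
$\left(\left(\left(-2 + Y{\left(-5 \right)}\right) - 1\right) S{\left(2,h{\left(2 \right)} \right)}\right)^{3} = \left(\left(\left(-2 - 5\right) - 1\right) 2^{2} \left(-2 + 2^{2}\right)\right)^{3} = \left(\left(-7 - 1\right) 4 \left(-2 + 4\right)\right)^{3} = \left(- 8 \cdot 4 \cdot 2\right)^{3} = \left(\left(-8\right) 8\right)^{3} = \left(-64\right)^{3} = -262144$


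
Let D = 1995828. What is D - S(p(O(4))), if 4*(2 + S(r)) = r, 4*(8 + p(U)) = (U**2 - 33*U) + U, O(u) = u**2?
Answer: 1995848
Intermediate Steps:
p(U) = -8 - 8*U + U**2/4 (p(U) = -8 + ((U**2 - 33*U) + U)/4 = -8 + (U**2 - 32*U)/4 = -8 + (-8*U + U**2/4) = -8 - 8*U + U**2/4)
S(r) = -2 + r/4
D - S(p(O(4))) = 1995828 - (-2 + (-8 - 8*4**2 + (4**2)**2/4)/4) = 1995828 - (-2 + (-8 - 8*16 + (1/4)*16**2)/4) = 1995828 - (-2 + (-8 - 128 + (1/4)*256)/4) = 1995828 - (-2 + (-8 - 128 + 64)/4) = 1995828 - (-2 + (1/4)*(-72)) = 1995828 - (-2 - 18) = 1995828 - 1*(-20) = 1995828 + 20 = 1995848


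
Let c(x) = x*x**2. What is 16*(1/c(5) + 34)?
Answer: 68016/125 ≈ 544.13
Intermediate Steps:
c(x) = x**3
16*(1/c(5) + 34) = 16*(1/(5**3) + 34) = 16*(1/125 + 34) = 16*(4251/125) = 68016/125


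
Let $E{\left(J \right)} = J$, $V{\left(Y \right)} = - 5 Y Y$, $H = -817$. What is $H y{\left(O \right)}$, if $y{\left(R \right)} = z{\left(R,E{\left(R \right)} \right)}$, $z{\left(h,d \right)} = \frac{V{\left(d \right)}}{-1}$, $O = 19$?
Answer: $-1474685$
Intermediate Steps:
$V{\left(Y \right)} = - 5 Y^{2}$
$z{\left(h,d \right)} = 5 d^{2}$ ($z{\left(h,d \right)} = \frac{\left(-5\right) d^{2}}{-1} = - 5 d^{2} \left(-1\right) = 5 d^{2}$)
$y{\left(R \right)} = 5 R^{2}$
$H y{\left(O \right)} = - 817 \cdot 5 \cdot 19^{2} = - 817 \cdot 5 \cdot 361 = \left(-817\right) 1805 = -1474685$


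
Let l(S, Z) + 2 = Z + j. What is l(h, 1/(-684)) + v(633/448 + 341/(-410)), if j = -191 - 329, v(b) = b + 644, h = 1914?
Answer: 1925071271/15704640 ≈ 122.58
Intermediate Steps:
v(b) = 644 + b
j = -520
l(S, Z) = -522 + Z (l(S, Z) = -2 + (Z - 520) = -2 + (-520 + Z) = -522 + Z)
l(h, 1/(-684)) + v(633/448 + 341/(-410)) = (-522 + 1/(-684)) + (644 + (633/448 + 341/(-410))) = (-522 - 1/684) + (644 + (633*(1/448) + 341*(-1/410))) = -357049/684 + (644 + (633/448 - 341/410)) = -357049/684 + (644 + 53381/91840) = -357049/684 + 59198341/91840 = 1925071271/15704640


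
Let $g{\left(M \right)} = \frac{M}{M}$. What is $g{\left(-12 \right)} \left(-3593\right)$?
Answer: $-3593$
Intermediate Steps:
$g{\left(M \right)} = 1$
$g{\left(-12 \right)} \left(-3593\right) = 1 \left(-3593\right) = -3593$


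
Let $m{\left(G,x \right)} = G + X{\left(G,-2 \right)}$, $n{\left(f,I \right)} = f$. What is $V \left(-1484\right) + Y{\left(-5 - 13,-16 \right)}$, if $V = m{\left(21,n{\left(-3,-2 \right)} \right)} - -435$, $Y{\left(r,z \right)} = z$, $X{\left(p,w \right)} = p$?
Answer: $-707884$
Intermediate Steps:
$m{\left(G,x \right)} = 2 G$ ($m{\left(G,x \right)} = G + G = 2 G$)
$V = 477$ ($V = 2 \cdot 21 - -435 = 42 + 435 = 477$)
$V \left(-1484\right) + Y{\left(-5 - 13,-16 \right)} = 477 \left(-1484\right) - 16 = -707868 - 16 = -707884$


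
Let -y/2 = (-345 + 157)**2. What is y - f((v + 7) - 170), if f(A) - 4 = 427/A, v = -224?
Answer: -27357377/387 ≈ -70691.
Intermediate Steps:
y = -70688 (y = -2*(-345 + 157)**2 = -2*(-188)**2 = -2*35344 = -70688)
f(A) = 4 + 427/A
y - f((v + 7) - 170) = -70688 - (4 + 427/((-224 + 7) - 170)) = -70688 - (4 + 427/(-217 - 170)) = -70688 - (4 + 427/(-387)) = -70688 - (4 + 427*(-1/387)) = -70688 - (4 - 427/387) = -70688 - 1*1121/387 = -70688 - 1121/387 = -27357377/387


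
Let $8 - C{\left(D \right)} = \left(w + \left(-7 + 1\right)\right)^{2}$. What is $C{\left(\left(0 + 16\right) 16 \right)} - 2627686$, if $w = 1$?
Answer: $-2627703$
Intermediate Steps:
$C{\left(D \right)} = -17$ ($C{\left(D \right)} = 8 - \left(1 + \left(-7 + 1\right)\right)^{2} = 8 - \left(1 - 6\right)^{2} = 8 - \left(-5\right)^{2} = 8 - 25 = -17$)
$C{\left(\left(0 + 16\right) 16 \right)} - 2627686 = -17 - 2627686 = -2627703$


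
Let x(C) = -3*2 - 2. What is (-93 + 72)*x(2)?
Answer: 168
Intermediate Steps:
x(C) = -8 (x(C) = -6 - 2 = -8)
(-93 + 72)*x(2) = (-93 + 72)*(-8) = -21*(-8) = 168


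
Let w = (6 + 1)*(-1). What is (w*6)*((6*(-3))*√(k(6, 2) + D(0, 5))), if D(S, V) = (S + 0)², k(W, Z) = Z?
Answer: 756*√2 ≈ 1069.1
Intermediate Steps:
D(S, V) = S²
w = -7 (w = 7*(-1) = -7)
(w*6)*((6*(-3))*√(k(6, 2) + D(0, 5))) = (-7*6)*((6*(-3))*√(2 + 0²)) = -(-756)*√(2 + 0) = -(-756)*√2 = 756*√2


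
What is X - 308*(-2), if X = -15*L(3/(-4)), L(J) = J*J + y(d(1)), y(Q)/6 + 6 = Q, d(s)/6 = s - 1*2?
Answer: 27001/16 ≈ 1687.6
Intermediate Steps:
d(s) = -12 + 6*s (d(s) = 6*(s - 1*2) = 6*(s - 2) = 6*(-2 + s) = -12 + 6*s)
y(Q) = -36 + 6*Q
L(J) = -72 + J**2 (L(J) = J*J + (-36 + 6*(-12 + 6*1)) = J**2 + (-36 + 6*(-12 + 6)) = J**2 + (-36 + 6*(-6)) = J**2 + (-36 - 36) = J**2 - 72 = -72 + J**2)
X = 17145/16 (X = -15*(-72 + (3/(-4))**2) = -15*(-72 + (3*(-1/4))**2) = -15*(-72 + (-3/4)**2) = -15*(-72 + 9/16) = -15*(-1143/16) = 17145/16 ≈ 1071.6)
X - 308*(-2) = 17145/16 - 308*(-2) = 17145/16 + 616 = 27001/16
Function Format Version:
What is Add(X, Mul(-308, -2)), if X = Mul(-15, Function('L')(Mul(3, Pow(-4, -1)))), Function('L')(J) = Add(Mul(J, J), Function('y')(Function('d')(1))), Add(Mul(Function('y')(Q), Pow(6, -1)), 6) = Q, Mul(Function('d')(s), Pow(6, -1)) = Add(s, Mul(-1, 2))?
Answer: Rational(27001, 16) ≈ 1687.6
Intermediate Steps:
Function('d')(s) = Add(-12, Mul(6, s)) (Function('d')(s) = Mul(6, Add(s, Mul(-1, 2))) = Mul(6, Add(s, -2)) = Mul(6, Add(-2, s)) = Add(-12, Mul(6, s)))
Function('y')(Q) = Add(-36, Mul(6, Q))
Function('L')(J) = Add(-72, Pow(J, 2)) (Function('L')(J) = Add(Mul(J, J), Add(-36, Mul(6, Add(-12, Mul(6, 1))))) = Add(Pow(J, 2), Add(-36, Mul(6, Add(-12, 6)))) = Add(Pow(J, 2), Add(-36, Mul(6, -6))) = Add(Pow(J, 2), Add(-36, -36)) = Add(Pow(J, 2), -72) = Add(-72, Pow(J, 2)))
X = Rational(17145, 16) (X = Mul(-15, Add(-72, Pow(Mul(3, Pow(-4, -1)), 2))) = Mul(-15, Add(-72, Pow(Mul(3, Rational(-1, 4)), 2))) = Mul(-15, Add(-72, Pow(Rational(-3, 4), 2))) = Mul(-15, Add(-72, Rational(9, 16))) = Mul(-15, Rational(-1143, 16)) = Rational(17145, 16) ≈ 1071.6)
Add(X, Mul(-308, -2)) = Add(Rational(17145, 16), Mul(-308, -2)) = Add(Rational(17145, 16), 616) = Rational(27001, 16)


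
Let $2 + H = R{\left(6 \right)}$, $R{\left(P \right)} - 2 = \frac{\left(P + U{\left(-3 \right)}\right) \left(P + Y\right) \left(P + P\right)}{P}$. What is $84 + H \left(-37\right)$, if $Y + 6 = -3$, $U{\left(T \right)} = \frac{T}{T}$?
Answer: $1638$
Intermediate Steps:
$U{\left(T \right)} = 1$
$Y = -9$ ($Y = -6 - 3 = -9$)
$R{\left(P \right)} = 2 + 2 \left(1 + P\right) \left(-9 + P\right)$ ($R{\left(P \right)} = 2 + \frac{\left(P + 1\right) \left(P - 9\right) \left(P + P\right)}{P} = 2 + \frac{\left(1 + P\right) \left(-9 + P\right) 2 P}{P} = 2 + \frac{\left(1 + P\right) 2 P \left(-9 + P\right)}{P} = 2 + \frac{2 P \left(1 + P\right) \left(-9 + P\right)}{P} = 2 + 2 \left(1 + P\right) \left(-9 + P\right)$)
$H = -42$ ($H = -2 - \left(112 - 72\right) = -2 - 40 = -42$)
$84 + H \left(-37\right) = 84 - -1554 = 84 + 1554 = 1638$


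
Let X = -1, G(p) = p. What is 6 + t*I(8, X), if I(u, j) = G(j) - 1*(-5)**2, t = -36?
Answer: 942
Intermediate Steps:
I(u, j) = -25 + j (I(u, j) = j - 1*(-5)**2 = j - 1*25 = j - 25 = -25 + j)
6 + t*I(8, X) = 6 - 36*(-25 - 1) = 6 - 36*(-26) = 6 + 936 = 942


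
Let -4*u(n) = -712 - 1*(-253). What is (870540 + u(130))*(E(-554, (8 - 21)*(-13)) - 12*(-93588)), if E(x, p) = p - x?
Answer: 3913694097201/4 ≈ 9.7842e+11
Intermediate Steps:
u(n) = 459/4 (u(n) = -(-712 - 1*(-253))/4 = -(-712 + 253)/4 = -¼*(-459) = 459/4)
(870540 + u(130))*(E(-554, (8 - 21)*(-13)) - 12*(-93588)) = (870540 + 459/4)*(((8 - 21)*(-13) - 1*(-554)) - 12*(-93588)) = 3482619*((-13*(-13) + 554) + 1123056)/4 = 3482619*((169 + 554) + 1123056)/4 = 3482619*(723 + 1123056)/4 = (3482619/4)*1123779 = 3913694097201/4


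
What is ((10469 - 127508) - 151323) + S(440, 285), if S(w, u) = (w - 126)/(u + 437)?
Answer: -96878525/361 ≈ -2.6836e+5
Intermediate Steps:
S(w, u) = (-126 + w)/(437 + u)
((10469 - 127508) - 151323) + S(440, 285) = ((10469 - 127508) - 151323) + (-126 + 440)/(437 + 285) = (-117039 - 151323) + 314/722 = -268362 + (1/722)*314 = -268362 + 157/361 = -96878525/361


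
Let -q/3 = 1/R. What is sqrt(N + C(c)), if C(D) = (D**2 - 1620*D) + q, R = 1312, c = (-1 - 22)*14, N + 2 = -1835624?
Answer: I*sqrt(130209130614)/328 ≈ 1100.1*I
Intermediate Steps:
N = -1835626 (N = -2 - 1835624 = -1835626)
c = -322 (c = -23*14 = -322)
q = -3/1312 ≈ -0.0022866
C(D) = -3/1312 + D**2 - 1620*D (C(D) = (D**2 - 1620*D) - 3/1312 = -3/1312 + D**2 - 1620*D)
sqrt(N + C(c)) = sqrt(-1835626 + (-3/1312 + (-322)**2 - 1620*(-322))) = sqrt(-1835626 + (-3/1312 + 103684 + 521640)) = sqrt(-1835626 + 820425085/1312) = sqrt(-1587916227/1312) = I*sqrt(130209130614)/328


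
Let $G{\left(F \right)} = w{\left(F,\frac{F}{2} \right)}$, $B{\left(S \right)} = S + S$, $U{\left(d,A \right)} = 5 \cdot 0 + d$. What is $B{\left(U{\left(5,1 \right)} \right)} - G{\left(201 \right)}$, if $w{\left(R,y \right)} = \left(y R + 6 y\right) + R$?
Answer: $- \frac{41989}{2} \approx -20995.0$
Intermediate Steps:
$w{\left(R,y \right)} = R + 6 y + R y$ ($w{\left(R,y \right)} = \left(R y + 6 y\right) + R = \left(6 y + R y\right) + R = R + 6 y + R y$)
$U{\left(d,A \right)} = d$ ($U{\left(d,A \right)} = 0 + d = d$)
$B{\left(S \right)} = 2 S$
$G{\left(F \right)} = \frac{F^{2}}{2} + 4 F$ ($G{\left(F \right)} = F + 6 \frac{F}{2} + F \frac{F}{2} = F + 3 F + \frac{F^{2}}{2} = \frac{F^{2}}{2} + 4 F$)
$B{\left(U{\left(5,1 \right)} \right)} - G{\left(201 \right)} = 2 \cdot 5 - \frac{1}{2} \cdot 201 \left(8 + 201\right) = 10 - \frac{1}{2} \cdot 201 \cdot 209 = 10 - \frac{42009}{2} = - \frac{41989}{2}$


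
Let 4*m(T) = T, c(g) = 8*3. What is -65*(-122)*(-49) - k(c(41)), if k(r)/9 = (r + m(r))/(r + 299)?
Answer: -125508380/323 ≈ -3.8857e+5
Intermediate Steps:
c(g) = 24
m(T) = T/4
k(r) = 45*r/(4*(299 + r)) (k(r) = 9*((r + r/4)/(r + 299)) = 9*((5*r/4)/(299 + r)) = 9*(5*r/(4*(299 + r))) = 45*r/(4*(299 + r)))
-65*(-122)*(-49) - k(c(41)) = -65*(-122)*(-49) - 45*24/(4*(299 + 24)) = 7930*(-49) - 45*24/(4*323) = -388570 - 45*24/(4*323) = -388570 - 1*270/323 = -388570 - 270/323 = -125508380/323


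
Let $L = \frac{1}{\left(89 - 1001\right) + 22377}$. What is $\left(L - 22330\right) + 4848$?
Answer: $- \frac{375251129}{21465} \approx -17482.0$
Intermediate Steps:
$L = \frac{1}{21465}$ ($L = \frac{1}{\left(89 - 1001\right) + 22377} = \frac{1}{-912 + 22377} = \frac{1}{21465} \approx 4.6587 \cdot 10^{-5}$)
$\left(L - 22330\right) + 4848 = \left(\frac{1}{21465} - 22330\right) + 4848 = - \frac{479313449}{21465} + 4848 = - \frac{375251129}{21465}$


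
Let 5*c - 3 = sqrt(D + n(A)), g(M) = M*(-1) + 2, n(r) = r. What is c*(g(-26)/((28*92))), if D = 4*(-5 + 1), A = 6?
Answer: 3/460 + I*sqrt(10)/460 ≈ 0.0065217 + 0.0068745*I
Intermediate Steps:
D = -16 (D = 4*(-4) = -16)
g(M) = 2 - M (g(M) = -M + 2 = 2 - M)
c = 3/5 + I*sqrt(10)/5 (c = 3/5 + sqrt(-16 + 6)/5 = 3/5 + sqrt(-10)/5 = 3/5 + (I*sqrt(10))/5 = 3/5 + I*sqrt(10)/5 ≈ 0.6 + 0.63246*I)
c*(g(-26)/((28*92))) = (3/5 + I*sqrt(10)/5)*((2 - 1*(-26))/((28*92))) = (3/5 + I*sqrt(10)/5)*((2 + 26)/2576) = (3/5 + I*sqrt(10)/5)*(28*(1/2576)) = (3/5 + I*sqrt(10)/5)*(1/92) = 3/460 + I*sqrt(10)/460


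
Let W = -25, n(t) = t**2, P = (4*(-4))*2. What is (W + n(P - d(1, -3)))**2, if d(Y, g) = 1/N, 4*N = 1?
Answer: 1615441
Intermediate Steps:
N = 1/4 (N = (1/4)*1 = 1/4 ≈ 0.25000)
d(Y, g) = 4 (d(Y, g) = 1/(1/4) = 4)
P = -32 (P = -16*2 = -32)
(W + n(P - d(1, -3)))**2 = (-25 + (-32 - 1*4)**2)**2 = (-25 + (-32 - 4)**2)**2 = (-25 + (-36)**2)**2 = (-25 + 1296)**2 = 1271**2 = 1615441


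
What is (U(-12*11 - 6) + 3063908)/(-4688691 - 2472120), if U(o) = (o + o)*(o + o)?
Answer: -3140084/7160811 ≈ -0.43851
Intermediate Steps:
U(o) = 4*o**2 (U(o) = (2*o)*(2*o) = 4*o**2)
(U(-12*11 - 6) + 3063908)/(-4688691 - 2472120) = (4*(-12*11 - 6)**2 + 3063908)/(-4688691 - 2472120) = (4*(-132 - 6)**2 + 3063908)/(-7160811) = (4*(-138)**2 + 3063908)*(-1/7160811) = (4*19044 + 3063908)*(-1/7160811) = (76176 + 3063908)*(-1/7160811) = 3140084*(-1/7160811) = -3140084/7160811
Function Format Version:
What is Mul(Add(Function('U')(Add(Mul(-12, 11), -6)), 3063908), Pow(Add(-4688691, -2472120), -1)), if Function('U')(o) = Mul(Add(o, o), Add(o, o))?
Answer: Rational(-3140084, 7160811) ≈ -0.43851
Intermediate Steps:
Function('U')(o) = Mul(4, Pow(o, 2)) (Function('U')(o) = Mul(Mul(2, o), Mul(2, o)) = Mul(4, Pow(o, 2)))
Mul(Add(Function('U')(Add(Mul(-12, 11), -6)), 3063908), Pow(Add(-4688691, -2472120), -1)) = Mul(Add(Mul(4, Pow(Add(Mul(-12, 11), -6), 2)), 3063908), Pow(Add(-4688691, -2472120), -1)) = Mul(Add(Mul(4, Pow(Add(-132, -6), 2)), 3063908), Pow(-7160811, -1)) = Mul(Add(Mul(4, Pow(-138, 2)), 3063908), Rational(-1, 7160811)) = Mul(Add(Mul(4, 19044), 3063908), Rational(-1, 7160811)) = Mul(Add(76176, 3063908), Rational(-1, 7160811)) = Mul(3140084, Rational(-1, 7160811)) = Rational(-3140084, 7160811)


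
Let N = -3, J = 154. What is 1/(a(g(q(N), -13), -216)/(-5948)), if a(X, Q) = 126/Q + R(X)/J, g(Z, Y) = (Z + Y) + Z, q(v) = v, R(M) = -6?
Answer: 5495952/575 ≈ 9558.2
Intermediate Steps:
g(Z, Y) = Y + 2*Z (g(Z, Y) = (Y + Z) + Z = Y + 2*Z)
a(X, Q) = -3/77 + 126/Q (a(X, Q) = 126/Q - 6/154 = 126/Q - 6*1/154 = 126/Q - 3/77 = -3/77 + 126/Q)
1/(a(g(q(N), -13), -216)/(-5948)) = 1/((-3/77 + 126/(-216))/(-5948)) = 1/((-3/77 + 126*(-1/216))*(-1/5948)) = 1/((-3/77 - 7/12)*(-1/5948)) = 1/(-575/924*(-1/5948)) = 1/(575/5495952) = 5495952/575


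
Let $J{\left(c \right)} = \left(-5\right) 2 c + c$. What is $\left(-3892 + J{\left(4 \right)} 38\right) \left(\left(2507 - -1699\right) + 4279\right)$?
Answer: $-44631100$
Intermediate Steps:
$J{\left(c \right)} = - 9 c$ ($J{\left(c \right)} = - 10 c + c = - 9 c$)
$\left(-3892 + J{\left(4 \right)} 38\right) \left(\left(2507 - -1699\right) + 4279\right) = \left(-3892 + \left(-9\right) 4 \cdot 38\right) \left(\left(2507 - -1699\right) + 4279\right) = \left(-3892 - 1368\right) \left(\left(2507 + 1699\right) + 4279\right) = \left(-3892 - 1368\right) \left(4206 + 4279\right) = \left(-5260\right) 8485 = -44631100$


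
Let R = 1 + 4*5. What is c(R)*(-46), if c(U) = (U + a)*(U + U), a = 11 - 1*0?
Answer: -61824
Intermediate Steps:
a = 11 (a = 11 + 0 = 11)
R = 21 (R = 1 + 20 = 21)
c(U) = 2*U*(11 + U) (c(U) = (U + 11)*(U + U) = (11 + U)*(2*U) = 2*U*(11 + U))
c(R)*(-46) = (2*21*(11 + 21))*(-46) = (2*21*32)*(-46) = 1344*(-46) = -61824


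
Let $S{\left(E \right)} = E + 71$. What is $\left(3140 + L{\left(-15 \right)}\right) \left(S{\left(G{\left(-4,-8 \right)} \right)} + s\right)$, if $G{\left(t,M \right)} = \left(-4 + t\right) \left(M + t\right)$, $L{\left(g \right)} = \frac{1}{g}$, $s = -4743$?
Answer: $- \frac{215525024}{15} \approx -1.4368 \cdot 10^{7}$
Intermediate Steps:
$S{\left(E \right)} = 71 + E$
$\left(3140 + L{\left(-15 \right)}\right) \left(S{\left(G{\left(-4,-8 \right)} \right)} + s\right) = \left(3140 + \frac{1}{-15}\right) \left(\left(71 - \left(-80 - 16\right)\right) - 4743\right) = \left(3140 - \frac{1}{15}\right) \left(\left(71 + \left(16 + 32 + 16 + 32\right)\right) - 4743\right) = \frac{47099 \left(\left(71 + 96\right) - 4743\right)}{15} = \frac{47099 \left(167 - 4743\right)}{15} = \frac{47099}{15} \left(-4576\right) = - \frac{215525024}{15}$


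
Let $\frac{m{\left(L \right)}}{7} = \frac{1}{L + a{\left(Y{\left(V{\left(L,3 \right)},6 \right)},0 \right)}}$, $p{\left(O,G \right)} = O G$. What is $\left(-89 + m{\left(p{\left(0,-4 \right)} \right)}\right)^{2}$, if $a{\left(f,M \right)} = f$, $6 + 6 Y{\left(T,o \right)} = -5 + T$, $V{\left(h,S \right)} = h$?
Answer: $\frac{1042441}{121} \approx 8615.2$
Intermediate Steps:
$Y{\left(T,o \right)} = - \frac{11}{6} + \frac{T}{6}$ ($Y{\left(T,o \right)} = -1 + \frac{-5 + T}{6} = -1 + \left(- \frac{5}{6} + \frac{T}{6}\right) = - \frac{11}{6} + \frac{T}{6}$)
$p{\left(O,G \right)} = G O$
$m{\left(L \right)} = \frac{7}{- \frac{11}{6} + \frac{7 L}{6}}$ ($m{\left(L \right)} = \frac{7}{L + \left(- \frac{11}{6} + \frac{L}{6}\right)} = \frac{7}{- \frac{11}{6} + \frac{7 L}{6}}$)
$\left(-89 + m{\left(p{\left(0,-4 \right)} \right)}\right)^{2} = \left(-89 + \frac{42}{-11 + 7 \left(\left(-4\right) 0\right)}\right)^{2} = \left(-89 + \frac{42}{-11 + 7 \cdot 0}\right)^{2} = \left(-89 + \frac{42}{-11 + 0}\right)^{2} = \left(-89 + \frac{42}{-11}\right)^{2} = \left(-89 + 42 \left(- \frac{1}{11}\right)\right)^{2} = \left(-89 - \frac{42}{11}\right)^{2} = \left(- \frac{1021}{11}\right)^{2} = \frac{1042441}{121}$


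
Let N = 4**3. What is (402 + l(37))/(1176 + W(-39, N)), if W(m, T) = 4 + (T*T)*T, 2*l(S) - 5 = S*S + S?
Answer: 2215/526648 ≈ 0.0042058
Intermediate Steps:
l(S) = 5/2 + S/2 + S**2/2 (l(S) = 5/2 + (S*S + S)/2 = 5/2 + (S**2 + S)/2 = 5/2 + (S + S**2)/2 = 5/2 + (S/2 + S**2/2) = 5/2 + S/2 + S**2/2)
N = 64
W(m, T) = 4 + T**3 (W(m, T) = 4 + T**2*T = 4 + T**3)
(402 + l(37))/(1176 + W(-39, N)) = (402 + (5/2 + (1/2)*37 + (1/2)*37**2))/(1176 + (4 + 64**3)) = (402 + (5/2 + 37/2 + (1/2)*1369))/(1176 + (4 + 262144)) = (402 + (5/2 + 37/2 + 1369/2))/(1176 + 262148) = (402 + 1411/2)/263324 = (2215/2)*(1/263324) = 2215/526648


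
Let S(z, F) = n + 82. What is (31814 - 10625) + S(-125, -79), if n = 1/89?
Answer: 1893120/89 ≈ 21271.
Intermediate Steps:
n = 1/89 ≈ 0.011236
S(z, F) = 7299/89 (S(z, F) = 1/89 + 82 = 7299/89)
(31814 - 10625) + S(-125, -79) = (31814 - 10625) + 7299/89 = 21189 + 7299/89 = 1893120/89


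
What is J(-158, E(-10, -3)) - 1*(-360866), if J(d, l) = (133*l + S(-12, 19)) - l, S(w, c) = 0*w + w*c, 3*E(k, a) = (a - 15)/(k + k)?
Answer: 1803388/5 ≈ 3.6068e+5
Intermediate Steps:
E(k, a) = (-15 + a)/(6*k) (E(k, a) = ((a - 15)/(k + k))/3 = ((-15 + a)/((2*k)))/3 = ((-15 + a)*(1/(2*k)))/3 = ((-15 + a)/(2*k))/3 = (-15 + a)/(6*k))
S(w, c) = c*w (S(w, c) = 0 + c*w = c*w)
J(d, l) = -228 + 132*l (J(d, l) = (133*l + 19*(-12)) - l = (133*l - 228) - l = (-228 + 133*l) - l = -228 + 132*l)
J(-158, E(-10, -3)) - 1*(-360866) = (-228 + 132*((⅙)*(-15 - 3)/(-10))) - 1*(-360866) = (-228 + 132*((⅙)*(-⅒)*(-18))) + 360866 = (-228 + 132*(3/10)) + 360866 = (-228 + 198/5) + 360866 = -942/5 + 360866 = 1803388/5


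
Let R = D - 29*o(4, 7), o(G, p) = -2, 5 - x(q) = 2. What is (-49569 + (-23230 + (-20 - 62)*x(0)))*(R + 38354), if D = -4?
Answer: -2805512360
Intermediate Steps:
x(q) = 3 (x(q) = 5 - 1*2 = 5 - 2 = 3)
R = 54 (R = -4 - 29*(-2) = -4 + 58 = 54)
(-49569 + (-23230 + (-20 - 62)*x(0)))*(R + 38354) = (-49569 + (-23230 + (-20 - 62)*3))*(54 + 38354) = (-49569 + (-23230 - 82*3))*38408 = (-49569 + (-23230 - 246))*38408 = (-49569 - 23476)*38408 = -73045*38408 = -2805512360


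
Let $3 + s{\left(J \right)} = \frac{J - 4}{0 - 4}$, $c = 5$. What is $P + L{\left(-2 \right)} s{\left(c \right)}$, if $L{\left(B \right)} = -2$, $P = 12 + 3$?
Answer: $\frac{43}{2} \approx 21.5$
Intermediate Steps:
$P = 15$
$s{\left(J \right)} = -2 - \frac{J}{4}$ ($s{\left(J \right)} = -3 + \frac{J - 4}{0 - 4} = -3 + \frac{-4 + J}{-4} = -3 + \left(-4 + J\right) \left(- \frac{1}{4}\right) = -3 - \left(-1 + \frac{J}{4}\right) = -2 - \frac{J}{4}$)
$P + L{\left(-2 \right)} s{\left(c \right)} = 15 - 2 \left(-2 - \frac{5}{4}\right) = 15 - - \frac{13}{2} = 15 + \frac{13}{2} = \frac{43}{2}$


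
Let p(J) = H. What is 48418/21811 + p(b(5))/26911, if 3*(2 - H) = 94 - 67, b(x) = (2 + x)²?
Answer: 76636713/34526813 ≈ 2.2196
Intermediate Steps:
H = -7 (H = 2 - (94 - 67)/3 = 2 - ⅓*27 = 2 - 9 = -7)
p(J) = -7
48418/21811 + p(b(5))/26911 = 48418/21811 - 7/26911 = 76636713/34526813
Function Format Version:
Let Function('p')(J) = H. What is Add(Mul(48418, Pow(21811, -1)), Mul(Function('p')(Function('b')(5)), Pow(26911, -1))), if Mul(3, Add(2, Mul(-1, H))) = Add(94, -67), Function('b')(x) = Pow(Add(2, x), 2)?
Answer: Rational(76636713, 34526813) ≈ 2.2196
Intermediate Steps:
H = -7 (H = Add(2, Mul(Rational(-1, 3), Add(94, -67))) = Add(2, Mul(Rational(-1, 3), 27)) = Add(2, -9) = -7)
Function('p')(J) = -7
Add(Mul(48418, Pow(21811, -1)), Mul(Function('p')(Function('b')(5)), Pow(26911, -1))) = Add(Mul(48418, Pow(21811, -1)), Mul(-7, Pow(26911, -1))) = Add(Mul(48418, Rational(1, 21811)), Mul(-7, Rational(1, 26911))) = Add(Rational(48418, 21811), Rational(-7, 26911)) = Rational(76636713, 34526813)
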